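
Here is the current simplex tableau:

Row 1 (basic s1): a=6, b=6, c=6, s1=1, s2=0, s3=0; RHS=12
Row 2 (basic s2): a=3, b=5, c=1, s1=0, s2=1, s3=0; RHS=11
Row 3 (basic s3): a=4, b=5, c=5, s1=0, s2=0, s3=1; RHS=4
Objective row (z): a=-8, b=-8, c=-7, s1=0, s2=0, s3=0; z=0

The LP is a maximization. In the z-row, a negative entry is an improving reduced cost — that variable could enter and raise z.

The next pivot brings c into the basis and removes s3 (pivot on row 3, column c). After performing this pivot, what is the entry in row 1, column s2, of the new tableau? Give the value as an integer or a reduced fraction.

Pivot element is row 3, column c: 5.
Normalize row 3: new (row 3, s2) = 0/5 = 0.
row 1 ← row 1 − 6·(new row 3): 0 − 6·0 = 0.

0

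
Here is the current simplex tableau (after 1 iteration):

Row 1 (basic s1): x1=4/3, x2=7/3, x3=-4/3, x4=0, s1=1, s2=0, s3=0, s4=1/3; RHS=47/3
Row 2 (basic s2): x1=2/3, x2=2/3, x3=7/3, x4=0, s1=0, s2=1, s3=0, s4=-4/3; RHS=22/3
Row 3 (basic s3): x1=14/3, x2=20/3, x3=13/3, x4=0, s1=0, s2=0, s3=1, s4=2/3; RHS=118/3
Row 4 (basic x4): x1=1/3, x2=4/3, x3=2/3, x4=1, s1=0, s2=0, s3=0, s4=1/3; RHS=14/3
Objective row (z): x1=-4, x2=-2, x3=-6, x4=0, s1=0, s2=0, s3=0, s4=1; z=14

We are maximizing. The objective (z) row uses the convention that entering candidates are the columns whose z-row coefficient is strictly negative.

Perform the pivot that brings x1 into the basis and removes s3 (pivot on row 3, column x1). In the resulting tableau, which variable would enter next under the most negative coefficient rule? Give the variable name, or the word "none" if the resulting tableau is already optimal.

Pivot element 14/3. New z-row = old z-row − (-4)·(row 3/(14/3)).
Updated z-row coefficients: x1: 0, x2: 26/7, x3: -16/7, x4: 0, s1: 0, s2: 0, s3: 6/7, s4: 11/7.
The most negative is -16/7 in column x3, so x3 would enter next.

x3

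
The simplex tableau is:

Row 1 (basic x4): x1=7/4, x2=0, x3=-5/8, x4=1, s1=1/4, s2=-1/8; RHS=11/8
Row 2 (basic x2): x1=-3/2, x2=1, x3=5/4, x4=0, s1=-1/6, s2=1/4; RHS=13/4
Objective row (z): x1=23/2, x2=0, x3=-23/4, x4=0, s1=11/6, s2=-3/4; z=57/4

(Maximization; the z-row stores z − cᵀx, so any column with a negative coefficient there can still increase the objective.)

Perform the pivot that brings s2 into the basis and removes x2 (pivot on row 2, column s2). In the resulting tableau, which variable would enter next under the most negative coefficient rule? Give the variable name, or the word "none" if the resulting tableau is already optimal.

x3

Pivot element 1/4. New z-row = old z-row − (-3/4)·(row 2/(1/4)).
Updated z-row coefficients: x1: 7, x2: 3, x3: -2, x4: 0, s1: 4/3, s2: 0.
The most negative is -2 in column x3, so x3 would enter next.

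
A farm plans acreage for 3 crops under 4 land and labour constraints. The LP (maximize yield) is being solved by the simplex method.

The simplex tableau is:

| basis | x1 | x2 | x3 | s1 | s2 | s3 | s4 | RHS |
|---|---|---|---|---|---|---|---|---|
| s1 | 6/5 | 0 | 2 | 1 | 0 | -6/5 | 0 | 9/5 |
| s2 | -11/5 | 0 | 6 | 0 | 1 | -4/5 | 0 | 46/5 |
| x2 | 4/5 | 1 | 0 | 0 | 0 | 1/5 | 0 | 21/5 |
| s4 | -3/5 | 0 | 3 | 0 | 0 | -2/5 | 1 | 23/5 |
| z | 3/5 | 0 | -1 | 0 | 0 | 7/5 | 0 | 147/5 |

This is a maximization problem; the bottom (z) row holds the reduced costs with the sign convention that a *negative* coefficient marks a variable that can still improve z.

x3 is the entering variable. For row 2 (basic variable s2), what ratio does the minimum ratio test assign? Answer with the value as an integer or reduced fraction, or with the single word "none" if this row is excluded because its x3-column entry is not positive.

23/15

Ratio = RHS / (x3 entry) = (46/5) / 6 = 23/15.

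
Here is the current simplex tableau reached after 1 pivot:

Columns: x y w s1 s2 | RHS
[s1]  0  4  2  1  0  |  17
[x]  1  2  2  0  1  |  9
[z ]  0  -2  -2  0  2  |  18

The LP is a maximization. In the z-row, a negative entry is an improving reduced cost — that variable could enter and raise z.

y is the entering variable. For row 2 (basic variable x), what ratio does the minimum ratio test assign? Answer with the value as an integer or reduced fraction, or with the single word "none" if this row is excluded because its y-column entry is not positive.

9/2

Ratio = RHS / (y entry) = 9 / 2 = 9/2.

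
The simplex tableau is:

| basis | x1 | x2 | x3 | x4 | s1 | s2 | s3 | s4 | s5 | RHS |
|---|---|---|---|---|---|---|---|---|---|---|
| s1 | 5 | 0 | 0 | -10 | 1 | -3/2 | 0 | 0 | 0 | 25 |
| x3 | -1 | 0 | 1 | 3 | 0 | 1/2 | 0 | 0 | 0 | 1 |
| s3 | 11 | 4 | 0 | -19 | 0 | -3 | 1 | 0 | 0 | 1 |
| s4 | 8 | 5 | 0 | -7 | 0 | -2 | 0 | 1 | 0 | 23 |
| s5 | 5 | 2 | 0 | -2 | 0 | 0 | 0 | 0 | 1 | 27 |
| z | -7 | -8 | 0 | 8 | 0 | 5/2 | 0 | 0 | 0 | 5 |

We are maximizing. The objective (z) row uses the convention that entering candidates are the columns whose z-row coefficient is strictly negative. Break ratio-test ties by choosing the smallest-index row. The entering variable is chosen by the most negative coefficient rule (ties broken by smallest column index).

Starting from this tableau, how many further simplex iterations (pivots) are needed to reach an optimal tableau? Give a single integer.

pivot: x2 in, s3 out → z = 7
pivot: x4 in, x3 out → z = 17
No improving column remains; optimal.

2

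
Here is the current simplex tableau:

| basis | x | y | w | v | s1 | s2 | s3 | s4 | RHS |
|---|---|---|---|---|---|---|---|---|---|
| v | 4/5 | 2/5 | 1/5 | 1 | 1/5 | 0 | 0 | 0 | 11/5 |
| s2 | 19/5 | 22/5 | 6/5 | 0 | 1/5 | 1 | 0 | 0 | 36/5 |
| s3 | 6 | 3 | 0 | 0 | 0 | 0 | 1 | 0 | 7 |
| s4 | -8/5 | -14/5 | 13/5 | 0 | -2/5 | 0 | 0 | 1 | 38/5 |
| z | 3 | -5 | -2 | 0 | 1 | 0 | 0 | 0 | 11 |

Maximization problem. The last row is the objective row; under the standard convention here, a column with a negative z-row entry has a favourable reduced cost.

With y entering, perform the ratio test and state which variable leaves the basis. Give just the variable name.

s2

Ratios: row 1 (v): (11/5)/(2/5) = 11/2; row 2 (s2): (36/5)/(22/5) = 18/11; row 3 (s3): 7/3 = 7/3; row 4 (s4): entry -14/5 ≤ 0, skip.
Minimum ratio 18/11 is in the s2 row, so s2 leaves.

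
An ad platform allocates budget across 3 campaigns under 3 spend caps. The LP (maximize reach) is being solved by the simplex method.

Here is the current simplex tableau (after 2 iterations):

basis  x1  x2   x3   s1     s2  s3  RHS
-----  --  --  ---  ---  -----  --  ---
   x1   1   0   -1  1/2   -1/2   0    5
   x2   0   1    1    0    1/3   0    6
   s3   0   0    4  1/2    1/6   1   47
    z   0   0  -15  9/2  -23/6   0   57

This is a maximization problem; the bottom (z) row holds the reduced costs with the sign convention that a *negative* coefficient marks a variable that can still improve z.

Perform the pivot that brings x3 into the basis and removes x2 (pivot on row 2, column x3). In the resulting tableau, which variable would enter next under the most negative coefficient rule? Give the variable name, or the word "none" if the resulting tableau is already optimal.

Pivot element 1. New z-row = old z-row − (-15)·(row 2/1).
Updated z-row coefficients: x1: 0, x2: 15, x3: 0, s1: 9/2, s2: 7/6, s3: 0.
No coefficient is strictly negative; the tableau after this pivot is optimal.

none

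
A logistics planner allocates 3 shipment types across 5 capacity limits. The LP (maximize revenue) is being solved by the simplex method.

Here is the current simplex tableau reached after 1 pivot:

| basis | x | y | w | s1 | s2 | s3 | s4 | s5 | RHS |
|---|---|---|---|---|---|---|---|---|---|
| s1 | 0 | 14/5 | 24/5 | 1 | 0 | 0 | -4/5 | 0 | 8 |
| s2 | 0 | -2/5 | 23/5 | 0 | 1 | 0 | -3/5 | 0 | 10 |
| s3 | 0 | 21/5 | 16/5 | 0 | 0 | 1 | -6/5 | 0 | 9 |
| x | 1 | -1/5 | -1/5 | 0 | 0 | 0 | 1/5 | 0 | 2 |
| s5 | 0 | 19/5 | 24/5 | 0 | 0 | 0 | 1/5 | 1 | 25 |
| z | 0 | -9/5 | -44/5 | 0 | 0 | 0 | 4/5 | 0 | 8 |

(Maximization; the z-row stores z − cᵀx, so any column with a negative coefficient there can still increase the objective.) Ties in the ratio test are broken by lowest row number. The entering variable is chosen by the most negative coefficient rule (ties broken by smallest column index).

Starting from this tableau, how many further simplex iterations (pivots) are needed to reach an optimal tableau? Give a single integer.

3

pivot: w in, s1 out → z = 68/3
pivot: s4 in, s2 out → z = 32
pivot: y in, x out → z = 32
No improving column remains; optimal.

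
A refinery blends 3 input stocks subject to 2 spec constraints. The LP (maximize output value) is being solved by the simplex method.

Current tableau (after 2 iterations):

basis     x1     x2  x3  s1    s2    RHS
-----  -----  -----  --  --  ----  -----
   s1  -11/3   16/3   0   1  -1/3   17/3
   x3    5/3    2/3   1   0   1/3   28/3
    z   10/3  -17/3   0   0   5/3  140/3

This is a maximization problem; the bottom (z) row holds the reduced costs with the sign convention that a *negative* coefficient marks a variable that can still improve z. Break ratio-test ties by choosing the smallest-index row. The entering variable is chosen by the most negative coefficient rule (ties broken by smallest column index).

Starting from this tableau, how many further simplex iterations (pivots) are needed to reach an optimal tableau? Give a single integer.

pivot: x2 in, s1 out → z = 843/16
pivot: x1 in, x3 out → z = 1869/34
No improving column remains; optimal.

2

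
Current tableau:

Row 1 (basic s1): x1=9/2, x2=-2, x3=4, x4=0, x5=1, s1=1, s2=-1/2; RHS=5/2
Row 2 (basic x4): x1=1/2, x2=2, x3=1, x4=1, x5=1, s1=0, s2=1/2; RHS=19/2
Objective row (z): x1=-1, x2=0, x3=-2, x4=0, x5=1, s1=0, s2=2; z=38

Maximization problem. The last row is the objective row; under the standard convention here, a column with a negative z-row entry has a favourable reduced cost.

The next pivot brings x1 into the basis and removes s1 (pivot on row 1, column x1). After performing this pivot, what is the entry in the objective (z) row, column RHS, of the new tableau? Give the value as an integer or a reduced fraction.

347/9

Pivot element is row 1, column x1: 9/2.
Normalize row 1: new (row 1, RHS) = (5/2)/(9/2) = 5/9.
z-row ← z-row − (-1)·(new row 1): 38 − (-1)·(5/9) = 347/9.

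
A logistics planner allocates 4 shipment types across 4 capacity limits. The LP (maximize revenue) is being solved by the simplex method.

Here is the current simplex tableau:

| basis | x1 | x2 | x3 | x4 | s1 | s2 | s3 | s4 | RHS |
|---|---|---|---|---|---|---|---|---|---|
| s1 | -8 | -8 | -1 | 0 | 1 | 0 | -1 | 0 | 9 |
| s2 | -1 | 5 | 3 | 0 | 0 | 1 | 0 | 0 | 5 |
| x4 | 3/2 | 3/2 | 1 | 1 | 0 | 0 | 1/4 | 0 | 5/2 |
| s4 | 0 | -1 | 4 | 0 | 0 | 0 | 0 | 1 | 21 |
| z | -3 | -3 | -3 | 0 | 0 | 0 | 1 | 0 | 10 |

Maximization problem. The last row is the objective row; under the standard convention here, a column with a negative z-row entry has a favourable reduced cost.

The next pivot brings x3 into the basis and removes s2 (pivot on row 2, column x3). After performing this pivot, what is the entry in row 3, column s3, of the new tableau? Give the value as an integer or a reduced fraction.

1/4

Pivot element is row 2, column x3: 3.
Normalize row 2: new (row 2, s3) = 0/3 = 0.
row 3 ← row 3 − 1·(new row 2): 1/4 − 1·0 = 1/4.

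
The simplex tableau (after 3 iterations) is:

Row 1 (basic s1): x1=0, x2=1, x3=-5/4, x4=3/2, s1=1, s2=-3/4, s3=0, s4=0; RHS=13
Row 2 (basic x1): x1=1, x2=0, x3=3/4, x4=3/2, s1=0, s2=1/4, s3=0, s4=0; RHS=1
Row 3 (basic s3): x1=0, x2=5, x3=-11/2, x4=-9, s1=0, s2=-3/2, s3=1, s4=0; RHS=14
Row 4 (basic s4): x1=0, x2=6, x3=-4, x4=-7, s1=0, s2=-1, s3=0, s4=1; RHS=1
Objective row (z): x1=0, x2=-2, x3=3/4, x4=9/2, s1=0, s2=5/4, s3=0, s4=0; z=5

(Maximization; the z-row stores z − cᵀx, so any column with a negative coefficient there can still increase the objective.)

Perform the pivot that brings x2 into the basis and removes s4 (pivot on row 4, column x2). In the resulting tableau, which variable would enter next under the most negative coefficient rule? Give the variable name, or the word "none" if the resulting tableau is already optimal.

Pivot element 6. New z-row = old z-row − (-2)·(row 4/6).
Updated z-row coefficients: x1: 0, x2: 0, x3: -7/12, x4: 13/6, s1: 0, s2: 11/12, s3: 0, s4: 1/3.
The most negative is -7/12 in column x3, so x3 would enter next.

x3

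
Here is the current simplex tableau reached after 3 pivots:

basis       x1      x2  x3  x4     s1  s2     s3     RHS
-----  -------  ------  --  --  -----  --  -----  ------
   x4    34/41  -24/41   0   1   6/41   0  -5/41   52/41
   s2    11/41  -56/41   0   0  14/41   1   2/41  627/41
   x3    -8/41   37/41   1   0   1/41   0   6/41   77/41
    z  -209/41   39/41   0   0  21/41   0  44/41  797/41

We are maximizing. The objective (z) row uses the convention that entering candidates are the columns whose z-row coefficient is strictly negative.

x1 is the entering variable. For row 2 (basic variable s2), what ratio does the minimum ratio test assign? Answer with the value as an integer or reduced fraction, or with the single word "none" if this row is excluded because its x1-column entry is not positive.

Ratio = RHS / (x1 entry) = (627/41) / (11/41) = 57.

57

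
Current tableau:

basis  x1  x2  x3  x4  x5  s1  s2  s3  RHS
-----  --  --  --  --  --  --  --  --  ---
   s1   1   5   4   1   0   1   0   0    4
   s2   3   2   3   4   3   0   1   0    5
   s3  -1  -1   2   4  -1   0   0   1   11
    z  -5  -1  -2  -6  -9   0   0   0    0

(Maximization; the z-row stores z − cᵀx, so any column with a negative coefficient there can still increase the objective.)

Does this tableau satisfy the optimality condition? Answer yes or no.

Column x1 has objective-row coefficient -5, which is negative; an improving pivot exists, so not yet optimal.

no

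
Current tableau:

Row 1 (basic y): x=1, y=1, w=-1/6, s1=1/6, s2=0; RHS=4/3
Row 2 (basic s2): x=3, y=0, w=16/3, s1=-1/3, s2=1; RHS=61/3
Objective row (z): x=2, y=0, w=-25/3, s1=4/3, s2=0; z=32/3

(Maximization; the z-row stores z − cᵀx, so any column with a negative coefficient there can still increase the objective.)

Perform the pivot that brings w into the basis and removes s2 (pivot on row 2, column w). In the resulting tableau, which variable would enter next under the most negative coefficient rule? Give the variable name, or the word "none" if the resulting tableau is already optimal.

none

Pivot element 16/3. New z-row = old z-row − (-25/3)·(row 2/(16/3)).
Updated z-row coefficients: x: 107/16, y: 0, w: 0, s1: 13/16, s2: 25/16.
No coefficient is strictly negative; the tableau after this pivot is optimal.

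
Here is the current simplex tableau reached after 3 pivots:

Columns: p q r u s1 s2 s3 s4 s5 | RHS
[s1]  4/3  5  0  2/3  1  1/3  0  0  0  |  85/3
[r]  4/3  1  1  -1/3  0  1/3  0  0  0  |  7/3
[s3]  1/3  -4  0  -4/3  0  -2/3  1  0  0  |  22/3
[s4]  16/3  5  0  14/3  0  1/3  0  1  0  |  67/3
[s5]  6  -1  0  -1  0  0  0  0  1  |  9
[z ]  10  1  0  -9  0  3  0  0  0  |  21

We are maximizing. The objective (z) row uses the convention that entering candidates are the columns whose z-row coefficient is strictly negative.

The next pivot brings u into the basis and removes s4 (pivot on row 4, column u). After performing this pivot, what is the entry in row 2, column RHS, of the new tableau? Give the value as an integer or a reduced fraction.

55/14

Pivot element is row 4, column u: 14/3.
Normalize row 4: new (row 4, RHS) = (67/3)/(14/3) = 67/14.
row 2 ← row 2 − (-1/3)·(new row 4): 7/3 − (-1/3)·(67/14) = 55/14.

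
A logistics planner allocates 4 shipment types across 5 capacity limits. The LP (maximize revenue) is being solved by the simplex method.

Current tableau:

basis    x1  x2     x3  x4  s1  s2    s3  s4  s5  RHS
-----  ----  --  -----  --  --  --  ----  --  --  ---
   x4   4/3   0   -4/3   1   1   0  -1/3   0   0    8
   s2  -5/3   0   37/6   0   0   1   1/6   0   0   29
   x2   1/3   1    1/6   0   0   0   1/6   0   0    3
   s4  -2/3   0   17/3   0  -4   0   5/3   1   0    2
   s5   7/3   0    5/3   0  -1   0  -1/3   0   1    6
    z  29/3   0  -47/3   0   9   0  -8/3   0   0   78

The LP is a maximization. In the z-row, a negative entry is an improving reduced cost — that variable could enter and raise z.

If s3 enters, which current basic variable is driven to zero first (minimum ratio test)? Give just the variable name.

s4

Ratios: row 1 (x4): entry -1/3 ≤ 0, skip; row 2 (s2): 29/(1/6) = 174; row 3 (x2): 3/(1/6) = 18; row 4 (s4): 2/(5/3) = 6/5; row 5 (s5): entry -1/3 ≤ 0, skip.
Minimum ratio 6/5 is in the s4 row, so s4 leaves.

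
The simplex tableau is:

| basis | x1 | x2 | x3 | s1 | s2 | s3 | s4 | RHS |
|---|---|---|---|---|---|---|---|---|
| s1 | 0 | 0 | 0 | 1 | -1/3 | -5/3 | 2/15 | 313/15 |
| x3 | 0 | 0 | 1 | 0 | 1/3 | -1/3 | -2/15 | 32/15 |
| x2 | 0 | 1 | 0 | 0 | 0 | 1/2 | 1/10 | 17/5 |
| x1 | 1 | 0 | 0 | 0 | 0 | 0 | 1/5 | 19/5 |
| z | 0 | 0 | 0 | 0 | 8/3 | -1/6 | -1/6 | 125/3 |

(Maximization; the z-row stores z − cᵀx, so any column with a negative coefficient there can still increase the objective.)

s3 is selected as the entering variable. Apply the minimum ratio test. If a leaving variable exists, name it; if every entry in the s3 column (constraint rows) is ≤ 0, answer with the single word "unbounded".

x2

Ratios: row 1 (s1): entry -5/3 ≤ 0, skip; row 2 (x3): entry -1/3 ≤ 0, skip; row 3 (x2): (17/5)/(1/2) = 34/5; row 4 (x1): entry 0 ≤ 0, skip.
Minimum ratio is in the x2 row, so x2 leaves.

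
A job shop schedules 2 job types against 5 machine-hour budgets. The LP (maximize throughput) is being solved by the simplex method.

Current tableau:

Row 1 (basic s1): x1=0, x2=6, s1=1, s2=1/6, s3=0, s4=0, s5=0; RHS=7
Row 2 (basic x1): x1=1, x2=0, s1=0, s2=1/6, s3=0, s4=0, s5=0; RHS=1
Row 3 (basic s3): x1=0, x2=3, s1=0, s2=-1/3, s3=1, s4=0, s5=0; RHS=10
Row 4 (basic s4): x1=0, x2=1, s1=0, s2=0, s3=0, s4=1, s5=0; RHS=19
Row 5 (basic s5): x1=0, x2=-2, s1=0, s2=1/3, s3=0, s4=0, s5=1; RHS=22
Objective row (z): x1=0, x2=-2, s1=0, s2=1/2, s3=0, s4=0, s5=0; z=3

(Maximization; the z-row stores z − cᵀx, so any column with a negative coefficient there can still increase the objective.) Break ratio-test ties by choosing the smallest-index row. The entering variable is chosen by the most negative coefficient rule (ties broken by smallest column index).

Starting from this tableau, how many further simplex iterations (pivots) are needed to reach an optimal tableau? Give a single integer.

1

pivot: x2 in, s1 out → z = 16/3
No improving column remains; optimal.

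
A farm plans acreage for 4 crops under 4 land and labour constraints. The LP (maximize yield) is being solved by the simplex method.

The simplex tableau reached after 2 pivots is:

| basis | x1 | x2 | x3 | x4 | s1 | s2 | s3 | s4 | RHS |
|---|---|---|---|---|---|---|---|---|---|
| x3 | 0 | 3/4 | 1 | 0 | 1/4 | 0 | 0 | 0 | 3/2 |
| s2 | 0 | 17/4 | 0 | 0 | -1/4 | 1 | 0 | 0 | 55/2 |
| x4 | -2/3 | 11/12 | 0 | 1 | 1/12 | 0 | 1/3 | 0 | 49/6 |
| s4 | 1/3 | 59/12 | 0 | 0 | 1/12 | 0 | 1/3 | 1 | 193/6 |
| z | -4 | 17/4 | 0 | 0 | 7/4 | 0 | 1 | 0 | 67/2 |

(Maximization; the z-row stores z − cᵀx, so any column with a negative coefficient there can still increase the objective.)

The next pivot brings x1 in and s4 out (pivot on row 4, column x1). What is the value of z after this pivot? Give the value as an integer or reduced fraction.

Minimum ratio for x1: (193/6)/(1/3) = 193/2.
z changes by −(z-row coeff of x1)·ratio = −(-4)·(193/2) = 386.
New z = 67/2 + 386 = 839/2.

839/2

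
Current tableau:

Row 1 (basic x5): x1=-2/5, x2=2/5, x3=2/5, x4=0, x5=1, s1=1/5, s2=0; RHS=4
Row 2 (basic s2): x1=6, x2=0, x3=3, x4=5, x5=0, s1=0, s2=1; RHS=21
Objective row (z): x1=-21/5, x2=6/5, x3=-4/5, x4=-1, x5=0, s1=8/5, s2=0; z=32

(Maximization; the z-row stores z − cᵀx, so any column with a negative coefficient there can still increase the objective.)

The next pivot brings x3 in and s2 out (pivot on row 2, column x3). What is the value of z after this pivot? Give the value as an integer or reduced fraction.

188/5

Minimum ratio for x3: 21/3 = 7.
z changes by −(z-row coeff of x3)·ratio = −(-4/5)·7 = 28/5.
New z = 32 + (28/5) = 188/5.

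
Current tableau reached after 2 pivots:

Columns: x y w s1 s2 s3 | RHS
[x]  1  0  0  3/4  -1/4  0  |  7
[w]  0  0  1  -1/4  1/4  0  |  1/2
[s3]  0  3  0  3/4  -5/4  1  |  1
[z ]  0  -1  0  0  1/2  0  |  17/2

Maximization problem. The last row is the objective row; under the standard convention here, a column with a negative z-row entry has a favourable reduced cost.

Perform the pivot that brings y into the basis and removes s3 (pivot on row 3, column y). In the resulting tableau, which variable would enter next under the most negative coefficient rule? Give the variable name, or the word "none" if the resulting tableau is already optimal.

Pivot element 3. New z-row = old z-row − (-1)·(row 3/3).
Updated z-row coefficients: x: 0, y: 0, w: 0, s1: 1/4, s2: 1/12, s3: 1/3.
No coefficient is strictly negative; the tableau after this pivot is optimal.

none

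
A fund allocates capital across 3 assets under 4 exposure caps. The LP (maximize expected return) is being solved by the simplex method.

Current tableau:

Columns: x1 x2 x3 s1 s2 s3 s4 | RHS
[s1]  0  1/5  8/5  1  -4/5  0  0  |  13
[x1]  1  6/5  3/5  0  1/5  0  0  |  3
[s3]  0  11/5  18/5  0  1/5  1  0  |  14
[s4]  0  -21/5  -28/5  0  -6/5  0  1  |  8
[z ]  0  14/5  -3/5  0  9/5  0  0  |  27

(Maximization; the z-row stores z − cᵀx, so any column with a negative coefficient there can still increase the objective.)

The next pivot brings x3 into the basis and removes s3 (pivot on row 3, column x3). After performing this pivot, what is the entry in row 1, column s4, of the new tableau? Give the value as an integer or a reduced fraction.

0

Pivot element is row 3, column x3: 18/5.
Normalize row 3: new (row 3, s4) = 0/(18/5) = 0.
row 1 ← row 1 − (8/5)·(new row 3): 0 − (8/5)·0 = 0.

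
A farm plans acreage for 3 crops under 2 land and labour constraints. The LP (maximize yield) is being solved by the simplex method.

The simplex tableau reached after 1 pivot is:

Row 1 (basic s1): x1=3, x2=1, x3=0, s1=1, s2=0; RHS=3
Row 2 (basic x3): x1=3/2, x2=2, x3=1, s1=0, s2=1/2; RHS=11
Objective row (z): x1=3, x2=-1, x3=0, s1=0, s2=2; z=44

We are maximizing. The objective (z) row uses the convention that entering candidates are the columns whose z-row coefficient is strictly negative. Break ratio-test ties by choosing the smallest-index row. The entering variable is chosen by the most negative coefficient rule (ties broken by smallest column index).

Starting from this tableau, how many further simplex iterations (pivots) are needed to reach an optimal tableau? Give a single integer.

1

pivot: x2 in, s1 out → z = 47
No improving column remains; optimal.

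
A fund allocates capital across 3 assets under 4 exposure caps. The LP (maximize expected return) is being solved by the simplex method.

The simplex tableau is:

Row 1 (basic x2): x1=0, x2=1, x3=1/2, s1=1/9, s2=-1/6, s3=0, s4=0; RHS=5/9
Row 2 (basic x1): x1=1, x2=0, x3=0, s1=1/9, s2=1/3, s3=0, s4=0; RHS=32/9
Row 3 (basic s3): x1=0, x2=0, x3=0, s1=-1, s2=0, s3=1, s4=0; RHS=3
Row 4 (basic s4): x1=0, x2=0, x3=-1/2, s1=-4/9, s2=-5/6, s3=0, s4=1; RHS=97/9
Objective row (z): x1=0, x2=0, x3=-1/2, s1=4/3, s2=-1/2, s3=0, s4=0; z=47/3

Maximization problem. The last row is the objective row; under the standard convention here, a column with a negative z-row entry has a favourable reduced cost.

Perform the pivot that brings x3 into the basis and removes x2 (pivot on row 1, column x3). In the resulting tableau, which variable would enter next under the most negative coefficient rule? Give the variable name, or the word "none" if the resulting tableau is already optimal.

s2

Pivot element 1/2. New z-row = old z-row − (-1/2)·(row 1/(1/2)).
Updated z-row coefficients: x1: 0, x2: 1, x3: 0, s1: 13/9, s2: -2/3, s3: 0, s4: 0.
The most negative is -2/3 in column s2, so s2 would enter next.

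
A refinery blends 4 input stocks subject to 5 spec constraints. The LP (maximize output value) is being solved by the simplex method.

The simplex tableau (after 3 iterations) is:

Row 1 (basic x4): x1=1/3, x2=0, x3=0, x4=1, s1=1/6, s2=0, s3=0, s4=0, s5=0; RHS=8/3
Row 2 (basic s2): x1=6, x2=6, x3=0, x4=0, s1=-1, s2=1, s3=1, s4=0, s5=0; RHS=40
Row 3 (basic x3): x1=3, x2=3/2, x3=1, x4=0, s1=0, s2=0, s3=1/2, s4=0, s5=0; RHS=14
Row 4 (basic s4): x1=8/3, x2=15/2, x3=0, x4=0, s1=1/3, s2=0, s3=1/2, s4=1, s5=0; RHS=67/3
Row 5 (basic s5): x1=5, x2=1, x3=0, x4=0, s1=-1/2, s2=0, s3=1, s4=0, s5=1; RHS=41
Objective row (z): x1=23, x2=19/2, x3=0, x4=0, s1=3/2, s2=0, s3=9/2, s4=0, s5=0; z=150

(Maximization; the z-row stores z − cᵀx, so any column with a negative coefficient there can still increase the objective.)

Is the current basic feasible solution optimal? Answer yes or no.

No objective-row coefficient is strictly negative, so no entering variable exists; the tableau is optimal.

yes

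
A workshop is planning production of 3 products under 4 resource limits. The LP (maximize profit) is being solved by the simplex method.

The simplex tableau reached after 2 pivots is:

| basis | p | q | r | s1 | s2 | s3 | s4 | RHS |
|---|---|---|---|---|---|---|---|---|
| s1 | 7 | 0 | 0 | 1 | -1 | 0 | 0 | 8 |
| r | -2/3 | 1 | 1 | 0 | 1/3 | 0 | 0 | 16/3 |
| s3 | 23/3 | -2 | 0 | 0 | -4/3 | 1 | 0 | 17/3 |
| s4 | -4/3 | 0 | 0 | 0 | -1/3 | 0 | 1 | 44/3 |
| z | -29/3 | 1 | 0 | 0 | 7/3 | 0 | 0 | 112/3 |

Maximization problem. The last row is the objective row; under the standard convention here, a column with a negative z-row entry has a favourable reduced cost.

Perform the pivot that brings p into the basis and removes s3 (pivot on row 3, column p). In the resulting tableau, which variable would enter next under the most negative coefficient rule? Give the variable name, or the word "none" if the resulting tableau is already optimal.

q

Pivot element 23/3. New z-row = old z-row − (-29/3)·(row 3/(23/3)).
Updated z-row coefficients: p: 0, q: -35/23, r: 0, s1: 0, s2: 15/23, s3: 29/23, s4: 0.
The most negative is -35/23 in column q, so q would enter next.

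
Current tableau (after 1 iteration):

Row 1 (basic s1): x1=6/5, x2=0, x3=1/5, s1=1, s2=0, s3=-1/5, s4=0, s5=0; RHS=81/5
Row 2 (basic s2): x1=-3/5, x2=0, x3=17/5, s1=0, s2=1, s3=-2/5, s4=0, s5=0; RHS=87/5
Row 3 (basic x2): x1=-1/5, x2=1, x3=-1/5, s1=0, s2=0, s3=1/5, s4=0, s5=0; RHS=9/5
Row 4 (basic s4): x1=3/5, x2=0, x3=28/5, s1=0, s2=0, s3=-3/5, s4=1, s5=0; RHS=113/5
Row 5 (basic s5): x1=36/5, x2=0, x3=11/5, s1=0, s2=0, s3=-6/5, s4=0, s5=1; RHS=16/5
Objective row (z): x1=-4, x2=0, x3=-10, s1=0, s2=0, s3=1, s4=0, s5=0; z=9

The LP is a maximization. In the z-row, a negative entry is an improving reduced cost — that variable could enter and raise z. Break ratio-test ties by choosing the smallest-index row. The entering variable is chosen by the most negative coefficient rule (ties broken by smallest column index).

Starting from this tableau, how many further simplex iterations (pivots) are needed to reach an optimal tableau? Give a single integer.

pivot: x3 in, s5 out → z = 259/11
pivot: s3 in, s4 out → z = 448/9
pivot: x1 in, x2 out → z = 273/5
No improving column remains; optimal.

3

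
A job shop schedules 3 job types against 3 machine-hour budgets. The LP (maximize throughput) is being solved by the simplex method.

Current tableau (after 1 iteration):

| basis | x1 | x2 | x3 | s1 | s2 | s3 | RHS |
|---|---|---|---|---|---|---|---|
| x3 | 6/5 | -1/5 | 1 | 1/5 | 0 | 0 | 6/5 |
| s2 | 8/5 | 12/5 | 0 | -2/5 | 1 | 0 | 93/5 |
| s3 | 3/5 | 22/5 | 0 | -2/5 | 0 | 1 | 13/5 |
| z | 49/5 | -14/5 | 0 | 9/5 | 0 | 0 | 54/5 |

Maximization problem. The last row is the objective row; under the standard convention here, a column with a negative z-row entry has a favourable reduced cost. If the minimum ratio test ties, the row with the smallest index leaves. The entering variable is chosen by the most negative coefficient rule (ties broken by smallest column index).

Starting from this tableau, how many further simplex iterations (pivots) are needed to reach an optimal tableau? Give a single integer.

pivot: x2 in, s3 out → z = 137/11
No improving column remains; optimal.

1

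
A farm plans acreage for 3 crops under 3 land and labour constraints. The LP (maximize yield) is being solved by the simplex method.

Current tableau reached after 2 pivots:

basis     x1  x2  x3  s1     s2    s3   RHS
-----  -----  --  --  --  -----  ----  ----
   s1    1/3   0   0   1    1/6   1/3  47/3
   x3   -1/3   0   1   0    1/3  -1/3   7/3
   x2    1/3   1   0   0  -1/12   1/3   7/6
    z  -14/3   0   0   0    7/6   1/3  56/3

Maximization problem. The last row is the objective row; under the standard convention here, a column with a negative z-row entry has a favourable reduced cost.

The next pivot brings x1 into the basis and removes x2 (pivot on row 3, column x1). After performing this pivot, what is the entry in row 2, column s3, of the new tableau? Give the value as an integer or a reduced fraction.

Pivot element is row 3, column x1: 1/3.
Normalize row 3: new (row 3, s3) = (1/3)/(1/3) = 1.
row 2 ← row 2 − (-1/3)·(new row 3): -1/3 − (-1/3)·1 = 0.

0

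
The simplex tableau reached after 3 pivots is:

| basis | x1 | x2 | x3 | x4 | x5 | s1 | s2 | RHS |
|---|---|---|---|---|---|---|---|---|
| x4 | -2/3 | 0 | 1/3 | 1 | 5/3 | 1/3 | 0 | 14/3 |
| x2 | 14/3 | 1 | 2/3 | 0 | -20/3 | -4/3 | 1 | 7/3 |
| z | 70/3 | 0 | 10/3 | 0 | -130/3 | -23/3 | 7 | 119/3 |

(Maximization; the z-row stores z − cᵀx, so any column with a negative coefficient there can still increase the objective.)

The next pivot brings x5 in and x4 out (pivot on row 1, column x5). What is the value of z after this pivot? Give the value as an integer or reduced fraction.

Minimum ratio for x5: (14/3)/(5/3) = 14/5.
z changes by −(z-row coeff of x5)·ratio = −(-130/3)·(14/5) = 364/3.
New z = 119/3 + (364/3) = 161.

161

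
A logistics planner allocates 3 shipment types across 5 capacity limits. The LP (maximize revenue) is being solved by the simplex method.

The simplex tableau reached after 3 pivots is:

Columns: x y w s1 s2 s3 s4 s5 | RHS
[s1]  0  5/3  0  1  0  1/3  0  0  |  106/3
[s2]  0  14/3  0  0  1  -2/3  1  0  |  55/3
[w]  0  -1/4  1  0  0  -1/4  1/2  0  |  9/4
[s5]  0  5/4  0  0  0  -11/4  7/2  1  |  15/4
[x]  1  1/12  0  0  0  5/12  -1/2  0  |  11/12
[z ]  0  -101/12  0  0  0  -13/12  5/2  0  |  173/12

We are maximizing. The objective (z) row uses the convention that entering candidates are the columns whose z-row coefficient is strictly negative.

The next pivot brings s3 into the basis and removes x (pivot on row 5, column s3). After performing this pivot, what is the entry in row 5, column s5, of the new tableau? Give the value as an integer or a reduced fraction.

0

Pivot element is row 5, column s3: 5/12.
Normalize row 5: new (row 5, s5) = 0/(5/12) = 0.
Row 5 is the pivot row, so the entry is 0.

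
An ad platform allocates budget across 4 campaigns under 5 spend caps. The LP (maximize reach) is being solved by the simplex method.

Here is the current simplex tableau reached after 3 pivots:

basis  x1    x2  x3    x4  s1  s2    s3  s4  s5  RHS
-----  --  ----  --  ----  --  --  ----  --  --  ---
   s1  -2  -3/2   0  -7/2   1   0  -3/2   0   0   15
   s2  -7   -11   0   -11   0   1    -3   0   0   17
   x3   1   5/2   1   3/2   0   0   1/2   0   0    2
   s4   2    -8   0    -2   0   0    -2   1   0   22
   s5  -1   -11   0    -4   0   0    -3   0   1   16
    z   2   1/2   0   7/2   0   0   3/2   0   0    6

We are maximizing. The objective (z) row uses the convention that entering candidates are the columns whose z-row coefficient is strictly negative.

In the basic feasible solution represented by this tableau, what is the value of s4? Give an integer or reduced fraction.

s4 is basic (row 4); its value is the RHS of that row: 22.

22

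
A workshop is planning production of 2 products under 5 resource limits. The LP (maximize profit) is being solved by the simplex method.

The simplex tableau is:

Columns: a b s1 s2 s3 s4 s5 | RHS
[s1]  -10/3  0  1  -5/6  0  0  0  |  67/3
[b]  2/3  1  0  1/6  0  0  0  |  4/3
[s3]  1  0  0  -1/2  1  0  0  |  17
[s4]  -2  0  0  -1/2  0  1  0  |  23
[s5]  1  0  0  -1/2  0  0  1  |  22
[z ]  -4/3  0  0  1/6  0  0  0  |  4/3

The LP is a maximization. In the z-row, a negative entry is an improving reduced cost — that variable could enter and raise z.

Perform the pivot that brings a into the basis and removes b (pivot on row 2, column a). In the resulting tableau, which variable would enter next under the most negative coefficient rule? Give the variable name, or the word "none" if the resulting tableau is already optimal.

Pivot element 2/3. New z-row = old z-row − (-4/3)·(row 2/(2/3)).
Updated z-row coefficients: a: 0, b: 2, s1: 0, s2: 1/2, s3: 0, s4: 0, s5: 0.
No coefficient is strictly negative; the tableau after this pivot is optimal.

none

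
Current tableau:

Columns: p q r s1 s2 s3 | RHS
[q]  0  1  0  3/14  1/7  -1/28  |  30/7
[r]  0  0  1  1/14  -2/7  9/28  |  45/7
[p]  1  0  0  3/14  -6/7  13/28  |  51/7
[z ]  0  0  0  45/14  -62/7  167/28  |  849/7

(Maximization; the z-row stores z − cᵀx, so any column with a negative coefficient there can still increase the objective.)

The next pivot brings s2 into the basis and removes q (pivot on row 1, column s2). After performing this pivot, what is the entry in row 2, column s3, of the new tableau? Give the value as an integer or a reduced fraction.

Pivot element is row 1, column s2: 1/7.
Normalize row 1: new (row 1, s3) = (-1/28)/(1/7) = -1/4.
row 2 ← row 2 − (-2/7)·(new row 1): 9/28 − (-2/7)·(-1/4) = 1/4.

1/4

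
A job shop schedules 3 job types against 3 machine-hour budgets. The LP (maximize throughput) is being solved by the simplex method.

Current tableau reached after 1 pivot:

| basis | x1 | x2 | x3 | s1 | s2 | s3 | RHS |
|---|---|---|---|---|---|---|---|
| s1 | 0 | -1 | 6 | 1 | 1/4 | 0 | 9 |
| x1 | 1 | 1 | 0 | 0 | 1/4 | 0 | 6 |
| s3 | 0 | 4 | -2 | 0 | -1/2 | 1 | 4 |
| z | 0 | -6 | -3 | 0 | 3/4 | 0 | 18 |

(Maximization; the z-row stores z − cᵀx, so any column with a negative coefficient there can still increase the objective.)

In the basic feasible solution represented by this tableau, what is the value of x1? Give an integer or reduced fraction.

x1 is basic (row 2); its value is the RHS of that row: 6.

6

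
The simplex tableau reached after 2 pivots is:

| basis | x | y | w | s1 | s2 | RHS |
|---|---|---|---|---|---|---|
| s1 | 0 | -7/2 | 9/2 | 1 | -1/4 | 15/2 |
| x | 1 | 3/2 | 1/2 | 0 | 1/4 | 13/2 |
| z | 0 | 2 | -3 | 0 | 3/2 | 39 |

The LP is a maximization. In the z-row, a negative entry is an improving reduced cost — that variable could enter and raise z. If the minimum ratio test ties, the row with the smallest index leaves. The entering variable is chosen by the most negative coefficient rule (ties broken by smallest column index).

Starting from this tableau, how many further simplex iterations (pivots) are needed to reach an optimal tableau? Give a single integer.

pivot: w in, s1 out → z = 44
pivot: y in, x out → z = 45
No improving column remains; optimal.

2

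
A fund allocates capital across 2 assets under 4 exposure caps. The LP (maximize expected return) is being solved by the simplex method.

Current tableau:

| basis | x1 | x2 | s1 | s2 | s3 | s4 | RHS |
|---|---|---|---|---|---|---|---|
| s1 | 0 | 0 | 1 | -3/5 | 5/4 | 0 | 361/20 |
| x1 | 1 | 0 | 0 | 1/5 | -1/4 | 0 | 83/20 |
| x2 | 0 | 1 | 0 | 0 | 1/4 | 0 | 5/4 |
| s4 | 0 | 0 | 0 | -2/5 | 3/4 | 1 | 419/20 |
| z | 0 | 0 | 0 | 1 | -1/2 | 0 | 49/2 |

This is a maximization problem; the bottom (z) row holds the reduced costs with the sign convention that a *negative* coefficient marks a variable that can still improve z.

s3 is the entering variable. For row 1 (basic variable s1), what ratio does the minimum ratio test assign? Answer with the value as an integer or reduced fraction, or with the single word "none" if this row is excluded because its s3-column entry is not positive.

361/25

Ratio = RHS / (s3 entry) = (361/20) / (5/4) = 361/25.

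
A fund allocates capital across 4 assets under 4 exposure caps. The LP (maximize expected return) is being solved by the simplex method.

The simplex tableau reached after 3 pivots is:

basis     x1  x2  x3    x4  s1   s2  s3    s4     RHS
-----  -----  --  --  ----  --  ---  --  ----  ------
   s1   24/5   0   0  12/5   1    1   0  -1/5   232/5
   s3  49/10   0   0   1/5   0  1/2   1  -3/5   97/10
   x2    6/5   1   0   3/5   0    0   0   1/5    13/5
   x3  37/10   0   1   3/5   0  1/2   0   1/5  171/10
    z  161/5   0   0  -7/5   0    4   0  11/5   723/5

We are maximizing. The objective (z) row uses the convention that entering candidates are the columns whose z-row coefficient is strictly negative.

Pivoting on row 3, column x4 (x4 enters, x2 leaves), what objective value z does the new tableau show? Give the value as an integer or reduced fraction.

452/3

Minimum ratio for x4: (13/5)/(3/5) = 13/3.
z changes by −(z-row coeff of x4)·ratio = −(-7/5)·(13/3) = 91/15.
New z = 723/5 + (91/15) = 452/3.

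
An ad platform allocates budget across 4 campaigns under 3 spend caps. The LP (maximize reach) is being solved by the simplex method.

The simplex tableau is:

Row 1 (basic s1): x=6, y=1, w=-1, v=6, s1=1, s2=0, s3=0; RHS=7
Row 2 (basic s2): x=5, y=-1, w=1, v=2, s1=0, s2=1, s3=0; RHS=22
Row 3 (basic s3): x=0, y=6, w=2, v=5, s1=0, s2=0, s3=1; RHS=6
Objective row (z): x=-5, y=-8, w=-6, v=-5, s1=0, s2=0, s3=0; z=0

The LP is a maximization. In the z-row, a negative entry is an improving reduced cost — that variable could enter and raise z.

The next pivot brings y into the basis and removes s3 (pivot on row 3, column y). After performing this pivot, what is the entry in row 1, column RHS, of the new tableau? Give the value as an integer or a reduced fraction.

Pivot element is row 3, column y: 6.
Normalize row 3: new (row 3, RHS) = 6/6 = 1.
row 1 ← row 1 − 1·(new row 3): 7 − 1·1 = 6.

6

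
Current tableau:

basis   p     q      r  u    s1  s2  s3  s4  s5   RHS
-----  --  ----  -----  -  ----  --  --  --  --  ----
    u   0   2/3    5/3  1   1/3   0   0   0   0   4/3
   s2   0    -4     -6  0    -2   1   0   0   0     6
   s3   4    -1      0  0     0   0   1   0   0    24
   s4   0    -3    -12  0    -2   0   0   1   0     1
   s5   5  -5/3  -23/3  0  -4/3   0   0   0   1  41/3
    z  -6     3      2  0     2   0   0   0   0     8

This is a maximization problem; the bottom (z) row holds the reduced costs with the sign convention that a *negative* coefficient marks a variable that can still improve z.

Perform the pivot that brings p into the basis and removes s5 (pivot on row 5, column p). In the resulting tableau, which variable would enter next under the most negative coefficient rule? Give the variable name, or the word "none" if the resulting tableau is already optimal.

Pivot element 5. New z-row = old z-row − (-6)·(row 5/5).
Updated z-row coefficients: p: 0, q: 1, r: -36/5, u: 0, s1: 2/5, s2: 0, s3: 0, s4: 0, s5: 6/5.
The most negative is -36/5 in column r, so r would enter next.

r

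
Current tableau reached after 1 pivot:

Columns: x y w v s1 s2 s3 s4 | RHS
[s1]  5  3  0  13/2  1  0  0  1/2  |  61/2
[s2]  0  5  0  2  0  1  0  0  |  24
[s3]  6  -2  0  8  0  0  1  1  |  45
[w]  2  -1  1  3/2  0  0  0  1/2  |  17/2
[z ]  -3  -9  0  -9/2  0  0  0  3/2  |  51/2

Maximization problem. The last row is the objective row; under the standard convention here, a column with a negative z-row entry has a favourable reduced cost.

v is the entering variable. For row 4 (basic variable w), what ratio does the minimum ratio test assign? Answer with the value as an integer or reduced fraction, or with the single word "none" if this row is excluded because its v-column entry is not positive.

Ratio = RHS / (v entry) = (17/2) / (3/2) = 17/3.

17/3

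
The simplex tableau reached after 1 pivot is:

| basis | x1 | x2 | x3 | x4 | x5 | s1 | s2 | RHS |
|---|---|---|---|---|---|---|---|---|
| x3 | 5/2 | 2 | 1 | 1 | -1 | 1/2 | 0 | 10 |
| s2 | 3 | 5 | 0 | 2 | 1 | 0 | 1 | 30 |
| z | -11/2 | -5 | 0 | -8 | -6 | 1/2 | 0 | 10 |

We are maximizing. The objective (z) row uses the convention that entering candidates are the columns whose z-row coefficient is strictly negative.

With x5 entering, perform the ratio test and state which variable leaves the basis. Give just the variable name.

s2

Ratios: row 1 (x3): entry -1 ≤ 0, skip; row 2 (s2): 30/1 = 30.
Minimum ratio 30 is in the s2 row, so s2 leaves.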